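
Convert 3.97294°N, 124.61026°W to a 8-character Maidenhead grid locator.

Add 180° to longitude and 90° to latitude: 55.38974, 93.97294.
Field: 55.38974/20 → 2 → C, 93.97294/10 → 9 → J; chars CJ.
Square: 15.38974/2 → 7, 3.97294/1 → 3; chars 73.
Subsquare: 1.38974/0.0833333 → 16 → q, 0.97294/0.0416667 → 23 → x; chars qx.
Extended square: 0.05641/0.00833333 → 6, 0.01461/0.00416667 → 3; chars 63.

CJ73qx63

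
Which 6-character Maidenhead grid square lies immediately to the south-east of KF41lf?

Longitude subsquare l = 11; +1 → 12 = m.
Latitude subsquare f = 5; −1 → 4 = e.

KF41me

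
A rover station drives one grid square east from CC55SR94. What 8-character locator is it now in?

Longitude extended square 9; +1 → 10, wraps to 0, carry into subsquare.
Longitude subsquare s = 18; +1 → 19 = t.
The latitude characters are unchanged.

CC55tr04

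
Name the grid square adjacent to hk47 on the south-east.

HK56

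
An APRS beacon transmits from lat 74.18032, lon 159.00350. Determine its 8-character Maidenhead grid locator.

Add 180° to longitude and 90° to latitude: 339.00350, 164.18032.
Field (20°×10°, letters A–R): 339.00350/20 → 16 → Q, 164.18032/10 → 16 → Q; chars QQ.
Square (2°×1°, digits 0–9): 19.00350/2 → 9, 4.18032/1 → 4; chars 94.
Subsquare (5′×2.5′, letters a–x): 1.00350/0.0833333 → 12 → m, 0.18032/0.0416667 → 4 → e; chars me.
Extended square (30″×15″, digits 0–9): 0.00350/0.00833333 → 0, 0.01365/0.00416667 → 3; chars 03.

QQ94me03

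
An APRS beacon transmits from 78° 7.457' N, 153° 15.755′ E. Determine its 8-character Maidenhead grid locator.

Add 180° to longitude and 90° to latitude: 333.26258, 168.12428.
Field (20°×10°, letters A–R): lon ⌊333.26258/20⌋ = 16 → Q; lat ⌊168.12428/10⌋ = 16 → Q.
Square (2°×1°, digits 0–9): lon ⌊13.26258/2⌋ = 6; lat ⌊8.12428/1⌋ = 8.
Subsquare (5′×2.5′, letters a–x): lon ⌊1.26258/0.0833333⌋ = 15 → p; lat ⌊0.12428/0.0416667⌋ = 2 → c.
Extended square (30″×15″, digits 0–9): lon ⌊0.01258/0.00833333⌋ = 1; lat ⌊0.04095/0.00416667⌋ = 9.

QQ68pc19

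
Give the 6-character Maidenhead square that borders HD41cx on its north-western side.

HD42ba

Longitude subsquare c = 2; −1 → 1 = b.
Latitude subsquare x = 23; +1 → 24, wraps to 0 = a, carry into square.
Latitude square 1; +1 → 2.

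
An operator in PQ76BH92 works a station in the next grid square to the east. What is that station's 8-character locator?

Longitude extended square 9; +1 → 10, wraps to 0, carry into subsquare.
Longitude subsquare b = 1; +1 → 2 = c.
The latitude characters are unchanged.

PQ76ch02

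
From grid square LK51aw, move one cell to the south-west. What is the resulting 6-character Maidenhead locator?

Longitude subsquare a = 0; −1 → -1, wraps to 23 = x, carry into square.
Longitude square 5; −1 → 4.
Latitude subsquare w = 22; −1 → 21 = v.

LK41xv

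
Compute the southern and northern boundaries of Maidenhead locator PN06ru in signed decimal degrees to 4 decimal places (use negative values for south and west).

46.8333, 46.8750

Field P=15, N=13: +15·20° lon, +13·10° lat → SW at lon 120°, lat 40°.
Square 0, 6: +0·2° lon, +6·1° lat → SW at lon 120°, lat 46°.
Subsquare r=17, u=20: +17·0.0833333° lon, +20·0.0416667° lat → SW at lon 121.417°, lat 46.8333°.
Cell spans 0.0833333° lon × 0.0416667° lat.
south 46.8333, north 46.8750.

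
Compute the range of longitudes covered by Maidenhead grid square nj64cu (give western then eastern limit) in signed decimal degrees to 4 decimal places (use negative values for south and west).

92.1667, 92.2500

Field N=13, J=9: +13·20° lon, +9·10° lat → SW at lon 80°, lat 0°.
Square 6, 4: +6·2° lon, +4·1° lat → SW at lon 92°, lat 4°.
Subsquare c=2, u=20: +2·0.0833333° lon, +20·0.0416667° lat → SW at lon 92.1667°, lat 4.83333°.
Cell spans 0.0833333° lon × 0.0416667° lat.
west 92.1667, east 92.2500.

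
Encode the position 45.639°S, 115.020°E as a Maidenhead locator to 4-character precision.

Add 180° to longitude and 90° to latitude: 295.02, 44.36.
Field (20°×10°, letters A–R): lon ⌊295.02/20⌋ = 14 → O; lat ⌊44.36/10⌋ = 4 → E.
Square (2°×1°, digits 0–9): lon ⌊15.02/2⌋ = 7; lat ⌊4.36/1⌋ = 4.

OE74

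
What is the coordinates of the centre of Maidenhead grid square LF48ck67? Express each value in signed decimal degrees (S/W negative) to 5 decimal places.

Field L=11, F=5: +11·20° lon, +5·10° lat → SW at lon 40°, lat -40°.
Square 4, 8: +4·2° lon, +8·1° lat → SW at lon 48°, lat -32°.
Subsquare c=2, k=10: +2·0.0833333° lon, +10·0.0416667° lat → SW at lon 48.1667°, lat -31.5833°.
Extended square 6, 7: +6·0.00833333° lon, +7·0.00416667° lat → SW at lon 48.2167°, lat -31.5542°.
Cell spans 0.00833333° lon × 0.00416667° lat. Centre is SW corner plus half of each.
latitude -31.55208, longitude 48.22083.

-31.55208, 48.22083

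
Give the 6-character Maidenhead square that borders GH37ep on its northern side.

Latitude subsquare p = 15; +1 → 16 = q.
The longitude characters are unchanged.

GH37eq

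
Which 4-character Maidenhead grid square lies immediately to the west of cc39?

Longitude square 3; −1 → 2.
The latitude characters are unchanged.

CC29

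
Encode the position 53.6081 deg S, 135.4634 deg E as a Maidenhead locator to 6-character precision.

PD76rj

Offset from 180°W / 90°S: lon 315.4634°, lat 36.3919°.
Field: lon ⌊315.4634/20⌋ = 15 → P; lat ⌊36.3919/10⌋ = 3 → D.
Square: lon ⌊15.4634/2⌋ = 7; lat ⌊6.3919/1⌋ = 6.
Subsquare: lon ⌊1.4634/0.0833333⌋ = 17 → r; lat ⌊0.3919/0.0416667⌋ = 9 → j.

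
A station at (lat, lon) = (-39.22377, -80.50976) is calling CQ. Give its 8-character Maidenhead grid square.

EF90rs86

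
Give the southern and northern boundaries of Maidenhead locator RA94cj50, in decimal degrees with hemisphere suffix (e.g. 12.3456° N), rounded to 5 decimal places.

85.62500° S, 85.62083° S

Field R=17, A=0: +17·20° lon, +0·10° lat → SW at lon 160°, lat -90°.
Square 9, 4: +9·2° lon, +4·1° lat → SW at lon 178°, lat -86°.
Subsquare c=2, j=9: +2·0.0833333° lon, +9·0.0416667° lat → SW at lon 178.167°, lat -85.625°.
Extended square 5, 0: +5·0.00833333° lon, +0·0.00416667° lat → SW at lon 178.208°, lat -85.625°.
Cell spans 0.00833333° lon × 0.00416667° lat.
south 85.62500° S, north 85.62083° S.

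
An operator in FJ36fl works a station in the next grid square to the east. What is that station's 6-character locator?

FJ36gl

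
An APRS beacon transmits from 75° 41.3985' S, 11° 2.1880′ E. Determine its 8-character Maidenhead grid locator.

Shift to the Maidenhead origin (180°W, 90°S): lon 191.03647, lat 14.31002.
Field: 191.03647/20 → 9 → J, 14.31002/10 → 1 → B; chars JB.
Square: 11.03647/2 → 5, 4.31002/1 → 4; chars 54.
Subsquare: 1.03647/0.0833333 → 12 → m, 0.31002/0.0416667 → 7 → h; chars mh.
Extended square: 0.03647/0.00833333 → 4, 0.01836/0.00416667 → 4; chars 44.

JB54mh44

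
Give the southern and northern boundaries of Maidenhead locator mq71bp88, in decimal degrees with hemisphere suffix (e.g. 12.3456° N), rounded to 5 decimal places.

Field M=12, Q=16: +12·20° lon, +16·10° lat → SW at lon 60°, lat 70°.
Square 7, 1: +7·2° lon, +1·1° lat → SW at lon 74°, lat 71°.
Subsquare b=1, p=15: +1·0.0833333° lon, +15·0.0416667° lat → SW at lon 74.0833°, lat 71.625°.
Extended square 8, 8: +8·0.00833333° lon, +8·0.00416667° lat → SW at lon 74.15°, lat 71.6583°.
Cell spans 0.00833333° lon × 0.00416667° lat.
south 71.65833° N, north 71.66250° N.

71.65833° N, 71.66250° N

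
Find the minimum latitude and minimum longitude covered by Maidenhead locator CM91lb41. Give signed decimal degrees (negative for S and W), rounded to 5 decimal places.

Field C=2, M=12: +2·20° lon, +12·10° lat → SW at lon -140°, lat 30°.
Square 9, 1: +9·2° lon, +1·1° lat → SW at lon -122°, lat 31°.
Subsquare l=11, b=1: +11·0.0833333° lon, +1·0.0416667° lat → SW at lon -121.083°, lat 31.0417°.
Extended square 4, 1: +4·0.00833333° lon, +1·0.00416667° lat → SW at lon -121.05°, lat 31.0458°.
latitude 31.04583, longitude -121.05000.

31.04583, -121.05000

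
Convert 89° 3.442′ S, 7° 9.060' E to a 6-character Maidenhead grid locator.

JA30nw

Shift to the Maidenhead origin (180°W, 90°S): lon 187.1510, lat 0.9426.
Field (20°×10°, letters A–R): lon ⌊187.1510/20⌋ = 9 → J; lat ⌊0.9426/10⌋ = 0 → A.
Square (2°×1°, digits 0–9): lon ⌊7.1510/2⌋ = 3; lat ⌊0.9426/1⌋ = 0.
Subsquare (5′×2.5′, letters a–x): lon ⌊1.1510/0.0833333⌋ = 13 → n; lat ⌊0.9426/0.0416667⌋ = 22 → w.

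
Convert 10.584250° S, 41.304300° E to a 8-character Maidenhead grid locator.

LH09pj69

Offset from 180°W / 90°S: lon 221.30430°, lat 79.41575°.
Field (20°×10°, letters A–R): lon ⌊221.30430/20⌋ = 11 → L; lat ⌊79.41575/10⌋ = 7 → H.
Square (2°×1°, digits 0–9): lon ⌊1.30430/2⌋ = 0; lat ⌊9.41575/1⌋ = 9.
Subsquare (5′×2.5′, letters a–x): lon ⌊1.30430/0.0833333⌋ = 15 → p; lat ⌊0.41575/0.0416667⌋ = 9 → j.
Extended square (30″×15″, digits 0–9): lon ⌊0.05430/0.00833333⌋ = 6; lat ⌊0.04075/0.00416667⌋ = 9.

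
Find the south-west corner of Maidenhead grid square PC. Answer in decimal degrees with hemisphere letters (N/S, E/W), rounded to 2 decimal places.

70.00° S, 120.00° E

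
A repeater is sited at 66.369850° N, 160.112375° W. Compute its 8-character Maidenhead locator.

Add 180° to longitude and 90° to latitude: 19.88763, 156.36985.
Field: 19.88763/20 → 0 → A, 156.36985/10 → 15 → P; chars AP.
Square: 19.88763/2 → 9, 6.36985/1 → 6; chars 96.
Subsquare: 1.88763/0.0833333 → 22 → w, 0.36985/0.0416667 → 8 → i; chars wi.
Extended square: 0.05429/0.00833333 → 6, 0.03652/0.00416667 → 8; chars 68.

AP96wi68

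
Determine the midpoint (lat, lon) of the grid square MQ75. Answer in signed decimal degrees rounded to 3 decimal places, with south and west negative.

75.500, 75.000

Field M=12, Q=16: +12·20° lon, +16·10° lat → SW at lon 60°, lat 70°.
Square 7, 5: +7·2° lon, +5·1° lat → SW at lon 74°, lat 75°.
Cell spans 2° lon × 1° lat. Centre is SW corner plus half of each.
latitude 75.500, longitude 75.000.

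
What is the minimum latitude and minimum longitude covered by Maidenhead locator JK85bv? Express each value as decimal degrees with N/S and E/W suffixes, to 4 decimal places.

Field J=9, K=10: +9·20° lon, +10·10° lat → SW at lon 0°, lat 10°.
Square 8, 5: +8·2° lon, +5·1° lat → SW at lon 16°, lat 15°.
Subsquare b=1, v=21: +1·0.0833333° lon, +21·0.0416667° lat → SW at lon 16.0833°, lat 15.875°.
latitude 15.8750° N, longitude 16.0833° E.

15.8750° N, 16.0833° E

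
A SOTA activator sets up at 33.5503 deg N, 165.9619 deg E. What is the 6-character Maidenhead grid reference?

RM23xn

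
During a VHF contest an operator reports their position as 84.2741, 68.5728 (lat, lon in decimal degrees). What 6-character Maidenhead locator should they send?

Shift to the Maidenhead origin (180°W, 90°S): lon 248.5728, lat 174.2741.
Field: lon ⌊248.5728/20⌋ = 12 → M; lat ⌊174.2741/10⌋ = 17 → R.
Square: lon ⌊8.5728/2⌋ = 4; lat ⌊4.2741/1⌋ = 4.
Subsquare: lon ⌊0.5728/0.0833333⌋ = 6 → g; lat ⌊0.2741/0.0416667⌋ = 6 → g.

MR44gg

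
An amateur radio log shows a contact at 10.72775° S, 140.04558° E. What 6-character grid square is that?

QH09ag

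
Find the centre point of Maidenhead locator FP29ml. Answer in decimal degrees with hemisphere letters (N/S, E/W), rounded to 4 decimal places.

69.4792° N, 74.9583° W

Field F=5, P=15: +5·20° lon, +15·10° lat → SW at lon -80°, lat 60°.
Square 2, 9: +2·2° lon, +9·1° lat → SW at lon -76°, lat 69°.
Subsquare m=12, l=11: +12·0.0833333° lon, +11·0.0416667° lat → SW at lon -75°, lat 69.4583°.
Cell spans 0.0833333° lon × 0.0416667° lat. Centre is SW corner plus half of each.
latitude 69.4792° N, longitude 74.9583° W.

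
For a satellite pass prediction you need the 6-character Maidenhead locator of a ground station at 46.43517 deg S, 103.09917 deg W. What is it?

Offset from 180°W / 90°S: lon 76.9008°, lat 43.5648°.
Field: 76.9008/20 → 3 → D, 43.5648/10 → 4 → E; chars DE.
Square: 16.9008/2 → 8, 3.5648/1 → 3; chars 83.
Subsquare: 0.9008/0.0833333 → 10 → k, 0.5648/0.0416667 → 13 → n; chars kn.

DE83kn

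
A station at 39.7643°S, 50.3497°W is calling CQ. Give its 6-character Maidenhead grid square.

Shift to the Maidenhead origin (180°W, 90°S): lon 129.6503, lat 50.2357.
Field: 129.6503/20 → 6 → G, 50.2357/10 → 5 → F; chars GF.
Square: 9.6503/2 → 4, 0.2357/1 → 0; chars 40.
Subsquare: 1.6503/0.0833333 → 19 → t, 0.2357/0.0416667 → 5 → f; chars tf.

GF40tf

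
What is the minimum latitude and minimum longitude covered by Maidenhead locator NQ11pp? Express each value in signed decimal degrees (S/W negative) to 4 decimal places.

71.6250, 83.2500

Field N=13, Q=16: +13·20° lon, +16·10° lat → SW at lon 80°, lat 70°.
Square 1, 1: +1·2° lon, +1·1° lat → SW at lon 82°, lat 71°.
Subsquare p=15, p=15: +15·0.0833333° lon, +15·0.0416667° lat → SW at lon 83.25°, lat 71.625°.
latitude 71.6250, longitude 83.2500.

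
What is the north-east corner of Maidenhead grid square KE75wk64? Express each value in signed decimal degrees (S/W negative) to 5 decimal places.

Field K=10, E=4: +10·20° lon, +4·10° lat → SW at lon 20°, lat -50°.
Square 7, 5: +7·2° lon, +5·1° lat → SW at lon 34°, lat -45°.
Subsquare w=22, k=10: +22·0.0833333° lon, +10·0.0416667° lat → SW at lon 35.8333°, lat -44.5833°.
Extended square 6, 4: +6·0.00833333° lon, +4·0.00416667° lat → SW at lon 35.8833°, lat -44.5667°.
Cell spans 0.00833333° lon × 0.00416667° lat. NE corner is SW corner plus one full cell.
latitude -44.56250, longitude 35.89167.

-44.56250, 35.89167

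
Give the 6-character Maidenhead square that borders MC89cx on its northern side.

Latitude subsquare x = 23; +1 → 24, wraps to 0 = a, carry into square.
Latitude square 9; +1 → 10, wraps to 0, carry into field.
Latitude field C = 2; +1 → 3 = D.
The longitude characters are unchanged.

MD80ca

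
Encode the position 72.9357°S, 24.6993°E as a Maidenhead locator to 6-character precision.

Shift to the Maidenhead origin (180°W, 90°S): lon 204.6993, lat 17.0643.
Field: 204.6993/20 → 10 → K, 17.0643/10 → 1 → B; chars KB.
Square: 4.6993/2 → 2, 7.0643/1 → 7; chars 27.
Subsquare: 0.6993/0.0833333 → 8 → i, 0.0643/0.0416667 → 1 → b; chars ib.

KB27ib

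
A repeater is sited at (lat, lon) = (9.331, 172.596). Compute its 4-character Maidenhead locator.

RJ69

Offset from 180°W / 90°S: lon 352.60°, lat 99.33°.
Field: lon ⌊352.60/20⌋ = 17 → R; lat ⌊99.33/10⌋ = 9 → J.
Square: lon ⌊12.60/2⌋ = 6; lat ⌊9.33/1⌋ = 9.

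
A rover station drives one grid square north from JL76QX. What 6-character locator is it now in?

JL77qa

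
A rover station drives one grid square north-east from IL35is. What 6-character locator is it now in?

Longitude subsquare i = 8; +1 → 9 = j.
Latitude subsquare s = 18; +1 → 19 = t.

IL35jt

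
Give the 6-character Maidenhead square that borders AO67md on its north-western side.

Longitude subsquare m = 12; −1 → 11 = l.
Latitude subsquare d = 3; +1 → 4 = e.

AO67le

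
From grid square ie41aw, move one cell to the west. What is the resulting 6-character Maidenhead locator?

IE31xw

Longitude subsquare a = 0; −1 → -1, wraps to 23 = x, carry into square.
Longitude square 4; −1 → 3.
The latitude characters are unchanged.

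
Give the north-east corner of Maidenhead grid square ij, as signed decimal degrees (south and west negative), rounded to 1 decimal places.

10.0, 0.0

Field I=8, J=9: +8·20° lon, +9·10° lat → SW at lon -20°, lat 0°.
Cell spans 20° lon × 10° lat. NE corner is SW corner plus one full cell.
latitude 10.0, longitude 0.0.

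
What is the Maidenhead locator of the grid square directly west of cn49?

CN39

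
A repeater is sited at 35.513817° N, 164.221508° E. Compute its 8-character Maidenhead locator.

RM25cm63

Add 180° to longitude and 90° to latitude: 344.22151, 125.51382.
Field: 344.22151/20 → 17 → R, 125.51382/10 → 12 → M; chars RM.
Square: 4.22151/2 → 2, 5.51382/1 → 5; chars 25.
Subsquare: 0.22151/0.0833333 → 2 → c, 0.51382/0.0416667 → 12 → m; chars cm.
Extended square: 0.05484/0.00833333 → 6, 0.01382/0.00416667 → 3; chars 63.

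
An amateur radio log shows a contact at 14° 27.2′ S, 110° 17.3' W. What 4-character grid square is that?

DH45

Add 180° to longitude and 90° to latitude: 69.71, 75.55.
Field (20°×10°, letters A–R): lon ⌊69.71/20⌋ = 3 → D; lat ⌊75.55/10⌋ = 7 → H.
Square (2°×1°, digits 0–9): lon ⌊9.71/2⌋ = 4; lat ⌊5.55/1⌋ = 5.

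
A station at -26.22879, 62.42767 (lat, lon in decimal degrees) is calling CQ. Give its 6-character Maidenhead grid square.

Offset from 180°W / 90°S: lon 242.4277°, lat 63.7712°.
Field (20°×10°, letters A–R): 242.4277/20 → 12 → M, 63.7712/10 → 6 → G; chars MG.
Square (2°×1°, digits 0–9): 2.4277/2 → 1, 3.7712/1 → 3; chars 13.
Subsquare (5′×2.5′, letters a–x): 0.4277/0.0833333 → 5 → f, 0.7712/0.0416667 → 18 → s; chars fs.

MG13fs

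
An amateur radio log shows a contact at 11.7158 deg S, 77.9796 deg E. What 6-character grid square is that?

MH88xg

Shift to the Maidenhead origin (180°W, 90°S): lon 257.9796, lat 78.2842.
Field (20°×10°, letters A–R): lon ⌊257.9796/20⌋ = 12 → M; lat ⌊78.2842/10⌋ = 7 → H.
Square (2°×1°, digits 0–9): lon ⌊17.9796/2⌋ = 8; lat ⌊8.2842/1⌋ = 8.
Subsquare (5′×2.5′, letters a–x): lon ⌊1.9796/0.0833333⌋ = 23 → x; lat ⌊0.2842/0.0416667⌋ = 6 → g.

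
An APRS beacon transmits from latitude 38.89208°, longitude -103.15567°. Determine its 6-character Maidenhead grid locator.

Add 180° to longitude and 90° to latitude: 76.8443, 128.8921.
Field: 76.8443/20 → 3 → D, 128.8921/10 → 12 → M; chars DM.
Square: 16.8443/2 → 8, 8.8921/1 → 8; chars 88.
Subsquare: 0.8443/0.0833333 → 10 → k, 0.8921/0.0416667 → 21 → v; chars kv.

DM88kv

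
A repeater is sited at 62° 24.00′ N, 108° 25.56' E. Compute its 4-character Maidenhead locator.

OP42

Shift to the Maidenhead origin (180°W, 90°S): lon 288.43, lat 152.40.
Field (20°×10°, letters A–R): lon ⌊288.43/20⌋ = 14 → O; lat ⌊152.40/10⌋ = 15 → P.
Square (2°×1°, digits 0–9): lon ⌊8.43/2⌋ = 4; lat ⌊2.40/1⌋ = 2.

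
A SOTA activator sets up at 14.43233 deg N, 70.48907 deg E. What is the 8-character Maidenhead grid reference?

MK54fk83

Add 180° to longitude and 90° to latitude: 250.48907, 104.43233.
Field: 250.48907/20 → 12 → M, 104.43233/10 → 10 → K; chars MK.
Square: 10.48907/2 → 5, 4.43233/1 → 4; chars 54.
Subsquare: 0.48907/0.0833333 → 5 → f, 0.43233/0.0416667 → 10 → k; chars fk.
Extended square: 0.07240/0.00833333 → 8, 0.01566/0.00416667 → 3; chars 83.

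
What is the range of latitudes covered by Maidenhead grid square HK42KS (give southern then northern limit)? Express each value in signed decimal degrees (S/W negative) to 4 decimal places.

12.7500, 12.7917

Field H=7, K=10: +7·20° lon, +10·10° lat → SW at lon -40°, lat 10°.
Square 4, 2: +4·2° lon, +2·1° lat → SW at lon -32°, lat 12°.
Subsquare k=10, s=18: +10·0.0833333° lon, +18·0.0416667° lat → SW at lon -31.1667°, lat 12.75°.
Cell spans 0.0833333° lon × 0.0416667° lat.
south 12.7500, north 12.7917.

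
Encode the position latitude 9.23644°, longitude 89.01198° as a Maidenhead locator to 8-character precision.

NJ49mf16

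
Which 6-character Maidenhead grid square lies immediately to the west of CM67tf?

Longitude subsquare t = 19; −1 → 18 = s.
The latitude characters are unchanged.

CM67sf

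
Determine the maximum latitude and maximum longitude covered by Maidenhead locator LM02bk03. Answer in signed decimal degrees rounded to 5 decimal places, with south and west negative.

Field L=11, M=12: +11·20° lon, +12·10° lat → SW at lon 40°, lat 30°.
Square 0, 2: +0·2° lon, +2·1° lat → SW at lon 40°, lat 32°.
Subsquare b=1, k=10: +1·0.0833333° lon, +10·0.0416667° lat → SW at lon 40.0833°, lat 32.4167°.
Extended square 0, 3: +0·0.00833333° lon, +3·0.00416667° lat → SW at lon 40.0833°, lat 32.4292°.
Cell spans 0.00833333° lon × 0.00416667° lat. NE corner is SW corner plus one full cell.
latitude 32.43333, longitude 40.09167.

32.43333, 40.09167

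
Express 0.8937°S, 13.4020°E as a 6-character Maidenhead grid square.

Add 180° to longitude and 90° to latitude: 193.4020, 89.1063.
Field: 193.4020/20 → 9 → J, 89.1063/10 → 8 → I; chars JI.
Square: 13.4020/2 → 6, 9.1063/1 → 9; chars 69.
Subsquare: 1.4020/0.0833333 → 16 → q, 0.1063/0.0416667 → 2 → c; chars qc.

JI69qc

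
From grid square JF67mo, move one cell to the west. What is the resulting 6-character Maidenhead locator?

JF67lo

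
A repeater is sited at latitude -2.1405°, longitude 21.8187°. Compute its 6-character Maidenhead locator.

KI07vu

Add 180° to longitude and 90° to latitude: 201.8187, 87.8595.
Field: 201.8187/20 → 10 → K, 87.8595/10 → 8 → I; chars KI.
Square: 1.8187/2 → 0, 7.8595/1 → 7; chars 07.
Subsquare: 1.8187/0.0833333 → 21 → v, 0.8595/0.0416667 → 20 → u; chars vu.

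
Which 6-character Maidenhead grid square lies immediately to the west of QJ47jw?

QJ47iw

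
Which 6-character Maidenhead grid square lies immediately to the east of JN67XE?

JN77ae

Longitude subsquare x = 23; +1 → 24, wraps to 0 = a, carry into square.
Longitude square 6; +1 → 7.
The latitude characters are unchanged.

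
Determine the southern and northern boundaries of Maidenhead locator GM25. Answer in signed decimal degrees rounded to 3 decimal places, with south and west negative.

35.000, 36.000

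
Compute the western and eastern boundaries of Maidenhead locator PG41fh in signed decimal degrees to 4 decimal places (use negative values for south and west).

128.4167, 128.5000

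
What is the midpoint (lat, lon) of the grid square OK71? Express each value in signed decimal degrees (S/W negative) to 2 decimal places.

11.50, 115.00

Field O=14, K=10: +14·20° lon, +10·10° lat → SW at lon 100°, lat 10°.
Square 7, 1: +7·2° lon, +1·1° lat → SW at lon 114°, lat 11°.
Cell spans 2° lon × 1° lat. Centre is SW corner plus half of each.
latitude 11.50, longitude 115.00.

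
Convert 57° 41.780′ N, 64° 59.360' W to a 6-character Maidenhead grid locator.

FO77mq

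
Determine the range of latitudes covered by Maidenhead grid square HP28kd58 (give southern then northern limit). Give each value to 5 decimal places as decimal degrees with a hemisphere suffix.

68.15833° N, 68.16250° N

Field H=7, P=15: +7·20° lon, +15·10° lat → SW at lon -40°, lat 60°.
Square 2, 8: +2·2° lon, +8·1° lat → SW at lon -36°, lat 68°.
Subsquare k=10, d=3: +10·0.0833333° lon, +3·0.0416667° lat → SW at lon -35.1667°, lat 68.125°.
Extended square 5, 8: +5·0.00833333° lon, +8·0.00416667° lat → SW at lon -35.125°, lat 68.1583°.
Cell spans 0.00833333° lon × 0.00416667° lat.
south 68.15833° N, north 68.16250° N.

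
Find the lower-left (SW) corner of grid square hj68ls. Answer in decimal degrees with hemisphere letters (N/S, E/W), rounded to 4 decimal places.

8.7500° N, 27.0833° W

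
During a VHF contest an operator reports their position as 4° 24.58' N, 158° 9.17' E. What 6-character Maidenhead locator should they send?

QJ94bj

Offset from 180°W / 90°S: lon 338.1528°, lat 94.4097°.
Field: 338.1528/20 → 16 → Q, 94.4097/10 → 9 → J; chars QJ.
Square: 18.1528/2 → 9, 4.4097/1 → 4; chars 94.
Subsquare: 0.1528/0.0833333 → 1 → b, 0.4097/0.0416667 → 9 → j; chars bj.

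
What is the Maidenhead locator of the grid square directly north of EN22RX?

EN23ra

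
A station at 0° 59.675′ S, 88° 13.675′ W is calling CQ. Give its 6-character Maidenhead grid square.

EI59va

Add 180° to longitude and 90° to latitude: 91.7721, 89.0054.
Field: 91.7721/20 → 4 → E, 89.0054/10 → 8 → I; chars EI.
Square: 11.7721/2 → 5, 9.0054/1 → 9; chars 59.
Subsquare: 1.7721/0.0833333 → 21 → v, 0.0054/0.0416667 → 0 → a; chars va.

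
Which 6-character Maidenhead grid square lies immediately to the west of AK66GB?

Longitude subsquare g = 6; −1 → 5 = f.
The latitude characters are unchanged.

AK66fb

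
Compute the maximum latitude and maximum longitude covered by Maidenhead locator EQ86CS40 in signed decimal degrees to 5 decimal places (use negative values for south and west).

76.75417, -83.79167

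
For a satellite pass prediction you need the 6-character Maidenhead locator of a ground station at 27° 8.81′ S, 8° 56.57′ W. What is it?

IG52mu

Add 180° to longitude and 90° to latitude: 171.0572, 62.8532.
Field: 171.0572/20 → 8 → I, 62.8532/10 → 6 → G; chars IG.
Square: 11.0572/2 → 5, 2.8532/1 → 2; chars 52.
Subsquare: 1.0572/0.0833333 → 12 → m, 0.8532/0.0416667 → 20 → u; chars mu.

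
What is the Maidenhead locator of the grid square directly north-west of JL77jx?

Longitude subsquare j = 9; −1 → 8 = i.
Latitude subsquare x = 23; +1 → 24, wraps to 0 = a, carry into square.
Latitude square 7; +1 → 8.

JL78ia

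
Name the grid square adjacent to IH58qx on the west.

IH58px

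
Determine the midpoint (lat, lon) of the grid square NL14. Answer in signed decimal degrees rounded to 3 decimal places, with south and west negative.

Field N=13, L=11: +13·20° lon, +11·10° lat → SW at lon 80°, lat 20°.
Square 1, 4: +1·2° lon, +4·1° lat → SW at lon 82°, lat 24°.
Cell spans 2° lon × 1° lat. Centre is SW corner plus half of each.
latitude 24.500, longitude 83.000.

24.500, 83.000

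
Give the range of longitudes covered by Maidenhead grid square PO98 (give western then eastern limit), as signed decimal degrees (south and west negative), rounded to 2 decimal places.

138.00, 140.00

Field P=15, O=14: +15·20° lon, +14·10° lat → SW at lon 120°, lat 50°.
Square 9, 8: +9·2° lon, +8·1° lat → SW at lon 138°, lat 58°.
Cell spans 2° lon × 1° lat.
west 138.00, east 140.00.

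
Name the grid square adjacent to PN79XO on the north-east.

Longitude subsquare x = 23; +1 → 24, wraps to 0 = a, carry into square.
Longitude square 7; +1 → 8.
Latitude subsquare o = 14; +1 → 15 = p.

PN89ap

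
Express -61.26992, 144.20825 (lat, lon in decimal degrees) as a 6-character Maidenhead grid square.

Add 180° to longitude and 90° to latitude: 324.2083, 28.7301.
Field: 324.2083/20 → 16 → Q, 28.7301/10 → 2 → C; chars QC.
Square: 4.2083/2 → 2, 8.7301/1 → 8; chars 28.
Subsquare: 0.2083/0.0833333 → 2 → c, 0.7301/0.0416667 → 17 → r; chars cr.

QC28cr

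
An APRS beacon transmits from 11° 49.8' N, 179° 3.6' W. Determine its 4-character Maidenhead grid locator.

Offset from 180°W / 90°S: lon 0.94°, lat 101.83°.
Field: lon ⌊0.94/20⌋ = 0 → A; lat ⌊101.83/10⌋ = 10 → K.
Square: lon ⌊0.94/2⌋ = 0; lat ⌊1.83/1⌋ = 1.

AK01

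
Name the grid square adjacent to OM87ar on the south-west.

OM77xq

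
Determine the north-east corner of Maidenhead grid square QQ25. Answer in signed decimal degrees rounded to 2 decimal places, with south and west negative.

Field Q=16, Q=16: +16·20° lon, +16·10° lat → SW at lon 140°, lat 70°.
Square 2, 5: +2·2° lon, +5·1° lat → SW at lon 144°, lat 75°.
Cell spans 2° lon × 1° lat. NE corner is SW corner plus one full cell.
latitude 76.00, longitude 146.00.

76.00, 146.00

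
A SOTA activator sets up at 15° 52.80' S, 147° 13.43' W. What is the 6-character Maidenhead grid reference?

Add 180° to longitude and 90° to latitude: 32.7762, 74.1200.
Field: 32.7762/20 → 1 → B, 74.1200/10 → 7 → H; chars BH.
Square: 12.7762/2 → 6, 4.1200/1 → 4; chars 64.
Subsquare: 0.7762/0.0833333 → 9 → j, 0.1200/0.0416667 → 2 → c; chars jc.

BH64jc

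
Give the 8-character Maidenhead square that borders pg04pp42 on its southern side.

PG04pp41

Latitude extended square 2; −1 → 1.
The longitude characters are unchanged.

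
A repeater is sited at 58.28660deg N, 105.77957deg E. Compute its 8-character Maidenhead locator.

Shift to the Maidenhead origin (180°W, 90°S): lon 285.77957, lat 148.28660.
Field: lon ⌊285.77957/20⌋ = 14 → O; lat ⌊148.28660/10⌋ = 14 → O.
Square: lon ⌊5.77957/2⌋ = 2; lat ⌊8.28660/1⌋ = 8.
Subsquare: lon ⌊1.77957/0.0833333⌋ = 21 → v; lat ⌊0.28660/0.0416667⌋ = 6 → g.
Extended square: lon ⌊0.02957/0.00833333⌋ = 3; lat ⌊0.03660/0.00416667⌋ = 8.

OO28vg38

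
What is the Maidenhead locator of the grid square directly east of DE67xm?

DE77am

Longitude subsquare x = 23; +1 → 24, wraps to 0 = a, carry into square.
Longitude square 6; +1 → 7.
The latitude characters are unchanged.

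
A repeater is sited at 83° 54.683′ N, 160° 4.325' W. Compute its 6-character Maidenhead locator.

AR93xv

Shift to the Maidenhead origin (180°W, 90°S): lon 19.9279, lat 173.9114.
Field (20°×10°, letters A–R): 19.9279/20 → 0 → A, 173.9114/10 → 17 → R; chars AR.
Square (2°×1°, digits 0–9): 19.9279/2 → 9, 3.9114/1 → 3; chars 93.
Subsquare (5′×2.5′, letters a–x): 1.9279/0.0833333 → 23 → x, 0.9114/0.0416667 → 21 → v; chars xv.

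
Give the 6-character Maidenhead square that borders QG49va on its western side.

QG49ua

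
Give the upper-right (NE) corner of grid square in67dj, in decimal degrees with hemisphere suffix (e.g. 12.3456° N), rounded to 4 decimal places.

47.4167° N, 7.6667° W

Field I=8, N=13: +8·20° lon, +13·10° lat → SW at lon -20°, lat 40°.
Square 6, 7: +6·2° lon, +7·1° lat → SW at lon -8°, lat 47°.
Subsquare d=3, j=9: +3·0.0833333° lon, +9·0.0416667° lat → SW at lon -7.75°, lat 47.375°.
Cell spans 0.0833333° lon × 0.0416667° lat. NE corner is SW corner plus one full cell.
latitude 47.4167° N, longitude 7.6667° W.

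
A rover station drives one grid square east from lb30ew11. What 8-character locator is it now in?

LB30ew21

Longitude extended square 1; +1 → 2.
The latitude characters are unchanged.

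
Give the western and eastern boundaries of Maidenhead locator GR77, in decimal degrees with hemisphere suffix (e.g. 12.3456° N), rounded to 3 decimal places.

46.000° W, 44.000° W

Field G=6, R=17: +6·20° lon, +17·10° lat → SW at lon -60°, lat 80°.
Square 7, 7: +7·2° lon, +7·1° lat → SW at lon -46°, lat 87°.
Cell spans 2° lon × 1° lat.
west 46.000° W, east 44.000° W.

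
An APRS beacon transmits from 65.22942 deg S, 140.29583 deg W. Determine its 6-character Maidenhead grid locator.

BC94us

Offset from 180°W / 90°S: lon 39.7042°, lat 24.7706°.
Field: 39.7042/20 → 1 → B, 24.7706/10 → 2 → C; chars BC.
Square: 19.7042/2 → 9, 4.7706/1 → 4; chars 94.
Subsquare: 1.7042/0.0833333 → 20 → u, 0.7706/0.0416667 → 18 → s; chars us.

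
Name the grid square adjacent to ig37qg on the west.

Longitude subsquare q = 16; −1 → 15 = p.
The latitude characters are unchanged.

IG37pg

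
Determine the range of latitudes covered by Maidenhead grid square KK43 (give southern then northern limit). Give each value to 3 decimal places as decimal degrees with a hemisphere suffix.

13.000° N, 14.000° N

Field K=10, K=10: +10·20° lon, +10·10° lat → SW at lon 20°, lat 10°.
Square 4, 3: +4·2° lon, +3·1° lat → SW at lon 28°, lat 13°.
Cell spans 2° lon × 1° lat.
south 13.000° N, north 14.000° N.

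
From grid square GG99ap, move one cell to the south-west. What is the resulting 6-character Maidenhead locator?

GG89xo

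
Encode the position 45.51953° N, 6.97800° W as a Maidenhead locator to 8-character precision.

Offset from 180°W / 90°S: lon 173.02200°, lat 135.51953°.
Field: lon ⌊173.02200/20⌋ = 8 → I; lat ⌊135.51953/10⌋ = 13 → N.
Square: lon ⌊13.02200/2⌋ = 6; lat ⌊5.51953/1⌋ = 5.
Subsquare: lon ⌊1.02200/0.0833333⌋ = 12 → m; lat ⌊0.51953/0.0416667⌋ = 12 → m.
Extended square: lon ⌊0.02200/0.00833333⌋ = 2; lat ⌊0.01953/0.00416667⌋ = 4.

IN65mm24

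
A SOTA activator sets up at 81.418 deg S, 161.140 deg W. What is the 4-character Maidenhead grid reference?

AA98

Offset from 180°W / 90°S: lon 18.86°, lat 8.58°.
Field: 18.86/20 → 0 → A, 8.58/10 → 0 → A; chars AA.
Square: 18.86/2 → 9, 8.58/1 → 8; chars 98.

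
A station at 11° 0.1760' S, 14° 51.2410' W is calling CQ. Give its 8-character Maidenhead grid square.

Add 180° to longitude and 90° to latitude: 165.14598, 78.99707.
Field: 165.14598/20 → 8 → I, 78.99707/10 → 7 → H; chars IH.
Square: 5.14598/2 → 2, 8.99707/1 → 8; chars 28.
Subsquare: 1.14598/0.0833333 → 13 → n, 0.99707/0.0416667 → 23 → x; chars nx.
Extended square: 0.06265/0.00833333 → 7, 0.03873/0.00416667 → 9; chars 79.

IH28nx79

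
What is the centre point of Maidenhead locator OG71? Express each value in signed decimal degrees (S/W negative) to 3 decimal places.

Field O=14, G=6: +14·20° lon, +6·10° lat → SW at lon 100°, lat -30°.
Square 7, 1: +7·2° lon, +1·1° lat → SW at lon 114°, lat -29°.
Cell spans 2° lon × 1° lat. Centre is SW corner plus half of each.
latitude -28.500, longitude 115.000.

-28.500, 115.000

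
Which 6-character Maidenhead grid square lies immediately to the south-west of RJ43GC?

RJ43fb

Longitude subsquare g = 6; −1 → 5 = f.
Latitude subsquare c = 2; −1 → 1 = b.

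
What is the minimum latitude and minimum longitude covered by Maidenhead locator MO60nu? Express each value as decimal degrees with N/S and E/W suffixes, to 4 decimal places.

50.8333° N, 73.0833° E

Field M=12, O=14: +12·20° lon, +14·10° lat → SW at lon 60°, lat 50°.
Square 6, 0: +6·2° lon, +0·1° lat → SW at lon 72°, lat 50°.
Subsquare n=13, u=20: +13·0.0833333° lon, +20·0.0416667° lat → SW at lon 73.0833°, lat 50.8333°.
latitude 50.8333° N, longitude 73.0833° E.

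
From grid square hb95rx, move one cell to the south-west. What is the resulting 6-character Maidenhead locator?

HB95qw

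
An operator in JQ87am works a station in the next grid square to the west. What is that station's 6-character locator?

JQ77xm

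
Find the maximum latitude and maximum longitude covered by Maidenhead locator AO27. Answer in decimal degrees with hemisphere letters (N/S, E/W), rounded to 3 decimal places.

58.000° N, 174.000° W

Field A=0, O=14: +0·20° lon, +14·10° lat → SW at lon -180°, lat 50°.
Square 2, 7: +2·2° lon, +7·1° lat → SW at lon -176°, lat 57°.
Cell spans 2° lon × 1° lat. NE corner is SW corner plus one full cell.
latitude 58.000° N, longitude 174.000° W.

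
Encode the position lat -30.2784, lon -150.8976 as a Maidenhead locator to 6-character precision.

Offset from 180°W / 90°S: lon 29.1024°, lat 59.7216°.
Field: 29.1024/20 → 1 → B, 59.7216/10 → 5 → F; chars BF.
Square: 9.1024/2 → 4, 9.7216/1 → 9; chars 49.
Subsquare: 1.1024/0.0833333 → 13 → n, 0.7216/0.0416667 → 17 → r; chars nr.

BF49nr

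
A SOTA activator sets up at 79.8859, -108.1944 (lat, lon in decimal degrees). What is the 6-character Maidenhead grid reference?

DQ59vv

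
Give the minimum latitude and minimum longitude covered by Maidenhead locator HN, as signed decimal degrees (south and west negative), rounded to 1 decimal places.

Field H=7, N=13: +7·20° lon, +13·10° lat → SW at lon -40°, lat 40°.
latitude 40.0, longitude -40.0.

40.0, -40.0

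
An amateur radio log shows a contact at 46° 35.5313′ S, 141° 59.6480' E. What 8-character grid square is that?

QE03xj97

Shift to the Maidenhead origin (180°W, 90°S): lon 321.99413, lat 43.40781.
Field (20°×10°, letters A–R): lon ⌊321.99413/20⌋ = 16 → Q; lat ⌊43.40781/10⌋ = 4 → E.
Square (2°×1°, digits 0–9): lon ⌊1.99413/2⌋ = 0; lat ⌊3.40781/1⌋ = 3.
Subsquare (5′×2.5′, letters a–x): lon ⌊1.99413/0.0833333⌋ = 23 → x; lat ⌊0.40781/0.0416667⌋ = 9 → j.
Extended square (30″×15″, digits 0–9): lon ⌊0.07747/0.00833333⌋ = 9; lat ⌊0.03281/0.00416667⌋ = 7.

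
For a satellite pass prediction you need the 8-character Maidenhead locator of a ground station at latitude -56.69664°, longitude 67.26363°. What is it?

Shift to the Maidenhead origin (180°W, 90°S): lon 247.26363, lat 33.30336.
Field (20°×10°, letters A–R): lon ⌊247.26363/20⌋ = 12 → M; lat ⌊33.30336/10⌋ = 3 → D.
Square (2°×1°, digits 0–9): lon ⌊7.26363/2⌋ = 3; lat ⌊3.30336/1⌋ = 3.
Subsquare (5′×2.5′, letters a–x): lon ⌊1.26363/0.0833333⌋ = 15 → p; lat ⌊0.30336/0.0416667⌋ = 7 → h.
Extended square (30″×15″, digits 0–9): lon ⌊0.01363/0.00833333⌋ = 1; lat ⌊0.01169/0.00416667⌋ = 2.

MD33ph12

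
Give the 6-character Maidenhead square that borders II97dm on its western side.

II97cm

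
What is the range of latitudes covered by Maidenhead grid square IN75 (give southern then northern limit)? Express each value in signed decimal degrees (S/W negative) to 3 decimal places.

Field I=8, N=13: +8·20° lon, +13·10° lat → SW at lon -20°, lat 40°.
Square 7, 5: +7·2° lon, +5·1° lat → SW at lon -6°, lat 45°.
Cell spans 2° lon × 1° lat.
south 45.000, north 46.000.

45.000, 46.000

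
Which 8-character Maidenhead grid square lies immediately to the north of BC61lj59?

BC61lk50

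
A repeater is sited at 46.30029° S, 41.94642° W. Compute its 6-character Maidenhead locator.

GE93aq

Offset from 180°W / 90°S: lon 138.0536°, lat 43.6997°.
Field: 138.0536/20 → 6 → G, 43.6997/10 → 4 → E; chars GE.
Square: 18.0536/2 → 9, 3.6997/1 → 3; chars 93.
Subsquare: 0.0536/0.0833333 → 0 → a, 0.6997/0.0416667 → 16 → q; chars aq.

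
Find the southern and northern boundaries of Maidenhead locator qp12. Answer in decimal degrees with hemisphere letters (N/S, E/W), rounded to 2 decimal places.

62.00° N, 63.00° N

Field Q=16, P=15: +16·20° lon, +15·10° lat → SW at lon 140°, lat 60°.
Square 1, 2: +1·2° lon, +2·1° lat → SW at lon 142°, lat 62°.
Cell spans 2° lon × 1° lat.
south 62.00° N, north 63.00° N.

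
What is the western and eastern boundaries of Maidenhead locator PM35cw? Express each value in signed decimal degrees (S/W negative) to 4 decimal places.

126.1667, 126.2500

Field P=15, M=12: +15·20° lon, +12·10° lat → SW at lon 120°, lat 30°.
Square 3, 5: +3·2° lon, +5·1° lat → SW at lon 126°, lat 35°.
Subsquare c=2, w=22: +2·0.0833333° lon, +22·0.0416667° lat → SW at lon 126.167°, lat 35.9167°.
Cell spans 0.0833333° lon × 0.0416667° lat.
west 126.1667, east 126.2500.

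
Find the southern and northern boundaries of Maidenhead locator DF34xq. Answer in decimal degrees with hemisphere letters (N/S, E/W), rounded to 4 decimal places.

Field D=3, F=5: +3·20° lon, +5·10° lat → SW at lon -120°, lat -40°.
Square 3, 4: +3·2° lon, +4·1° lat → SW at lon -114°, lat -36°.
Subsquare x=23, q=16: +23·0.0833333° lon, +16·0.0416667° lat → SW at lon -112.083°, lat -35.3333°.
Cell spans 0.0833333° lon × 0.0416667° lat.
south 35.3333° S, north 35.2917° S.

35.3333° S, 35.2917° S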